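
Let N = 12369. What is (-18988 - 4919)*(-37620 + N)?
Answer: 603675657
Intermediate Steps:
(-18988 - 4919)*(-37620 + N) = (-18988 - 4919)*(-37620 + 12369) = -23907*(-25251) = 603675657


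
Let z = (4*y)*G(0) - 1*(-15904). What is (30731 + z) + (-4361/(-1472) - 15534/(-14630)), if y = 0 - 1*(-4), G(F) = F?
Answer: 502194090539/10767680 ≈ 46639.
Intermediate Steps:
y = 4 (y = 0 + 4 = 4)
z = 15904 (z = (4*4)*0 - 1*(-15904) = 16*0 + 15904 = 0 + 15904 = 15904)
(30731 + z) + (-4361/(-1472) - 15534/(-14630)) = (30731 + 15904) + (-4361/(-1472) - 15534/(-14630)) = 46635 + (-4361*(-1/1472) - 15534*(-1/14630)) = 46635 + (4361/1472 + 7767/7315) = 46635 + 43333739/10767680 = 502194090539/10767680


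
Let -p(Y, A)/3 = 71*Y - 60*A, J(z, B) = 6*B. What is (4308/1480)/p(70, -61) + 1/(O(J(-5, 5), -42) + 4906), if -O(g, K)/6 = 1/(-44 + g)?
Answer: 2004369/21933403900 ≈ 9.1384e-5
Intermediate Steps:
p(Y, A) = -213*Y + 180*A (p(Y, A) = -3*(71*Y - 60*A) = -3*(-60*A + 71*Y) = -213*Y + 180*A)
O(g, K) = -6/(-44 + g)
(4308/1480)/p(70, -61) + 1/(O(J(-5, 5), -42) + 4906) = (4308/1480)/(-213*70 + 180*(-61)) + 1/(-6/(-44 + 6*5) + 4906) = (4308*(1/1480))/(-14910 - 10980) + 1/(-6/(-44 + 30) + 4906) = (1077/370)/(-25890) + 1/(-6/(-14) + 4906) = (1077/370)*(-1/25890) + 1/(-6*(-1/14) + 4906) = -359/3193100 + 1/(3/7 + 4906) = -359/3193100 + 1/(34345/7) = -359/3193100 + 7/34345 = 2004369/21933403900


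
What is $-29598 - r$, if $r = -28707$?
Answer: $-891$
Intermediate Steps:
$-29598 - r = -29598 - -28707 = -29598 + 28707 = -891$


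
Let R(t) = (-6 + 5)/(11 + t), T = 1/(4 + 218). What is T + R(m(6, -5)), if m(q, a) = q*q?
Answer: -175/10434 ≈ -0.016772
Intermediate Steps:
m(q, a) = q²
T = 1/222 ≈ 0.0045045
R(t) = -1/(11 + t)
T + R(m(6, -5)) = 1/222 - 1/(11 + 6²) = 1/222 - 1/(11 + 36) = 1/222 - 1/47 = -175/10434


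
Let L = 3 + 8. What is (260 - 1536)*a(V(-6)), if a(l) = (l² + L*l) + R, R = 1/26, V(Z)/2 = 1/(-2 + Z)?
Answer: 175769/52 ≈ 3380.2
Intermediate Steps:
L = 11
V(Z) = 2/(-2 + Z)
R = 1/26 ≈ 0.038462
a(l) = 1/26 + l² + 11*l (a(l) = (l² + 11*l) + 1/26 = 1/26 + l² + 11*l)
(260 - 1536)*a(V(-6)) = (260 - 1536)*(1/26 + (2/(-2 - 6))² + 11*(2/(-2 - 6))) = -1276*(1/26 + (2/(-8))² + 11*(2/(-8))) = -1276*(1/26 + (2*(-⅛))² + 11*(2*(-⅛))) = -1276*(1/26 + (-¼)² + 11*(-¼)) = -1276*(1/26 + 1/16 - 11/4) = -1276*(-551/208) = 175769/52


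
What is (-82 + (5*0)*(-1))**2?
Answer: 6724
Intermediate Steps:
(-82 + (5*0)*(-1))**2 = (-82 + 0*(-1))**2 = (-82 + 0)**2 = (-82)**2 = 6724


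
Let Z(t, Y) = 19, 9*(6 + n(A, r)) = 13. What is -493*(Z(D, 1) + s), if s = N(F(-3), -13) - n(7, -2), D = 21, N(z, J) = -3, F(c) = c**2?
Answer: -91205/9 ≈ -10134.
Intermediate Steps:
n(A, r) = -41/9 (n(A, r) = -6 + (1/9)*13 = -6 + 13/9 = -41/9)
s = 14/9 (s = -3 - 1*(-41/9) = -3 + 41/9 = 14/9 ≈ 1.5556)
-493*(Z(D, 1) + s) = -493*(19 + 14/9) = -493*185/9 = -91205/9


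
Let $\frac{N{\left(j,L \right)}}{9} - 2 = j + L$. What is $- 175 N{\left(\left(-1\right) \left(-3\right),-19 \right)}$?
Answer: $22050$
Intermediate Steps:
$N{\left(j,L \right)} = 18 + 9 L + 9 j$ ($N{\left(j,L \right)} = 18 + 9 \left(j + L\right) = 18 + 9 \left(L + j\right) = 18 + \left(9 L + 9 j\right) = 18 + 9 L + 9 j$)
$- 175 N{\left(\left(-1\right) \left(-3\right),-19 \right)} = - 175 \left(18 + 9 \left(-19\right) + 9 \left(\left(-1\right) \left(-3\right)\right)\right) = - 175 \left(18 - 171 + 9 \cdot 3\right) = - 175 \left(18 - 171 + 27\right) = \left(-175\right) \left(-126\right) = 22050$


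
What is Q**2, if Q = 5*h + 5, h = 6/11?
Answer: 7225/121 ≈ 59.711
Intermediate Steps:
h = 6/11 (h = 6*(1/11) = 6/11 ≈ 0.54545)
Q = 85/11 (Q = 5*(6/11) + 5 = 30/11 + 5 = 85/11 ≈ 7.7273)
Q**2 = (85/11)**2 = 7225/121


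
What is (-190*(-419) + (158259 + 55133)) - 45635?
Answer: 247367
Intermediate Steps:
(-190*(-419) + (158259 + 55133)) - 45635 = (79610 + 213392) - 45635 = 293002 - 45635 = 247367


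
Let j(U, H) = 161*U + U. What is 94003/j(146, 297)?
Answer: 94003/23652 ≈ 3.9744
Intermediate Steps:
j(U, H) = 162*U
94003/j(146, 297) = 94003/((162*146)) = 94003/23652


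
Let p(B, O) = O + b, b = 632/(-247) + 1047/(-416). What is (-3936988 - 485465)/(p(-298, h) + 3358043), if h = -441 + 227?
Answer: -34955068512/26540240299 ≈ -1.3171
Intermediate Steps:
h = -214
b = -40117/7904 (b = 632*(-1/247) + 1047*(-1/416) = -632/247 - 1047/416 = -40117/7904 ≈ -5.0755)
p(B, O) = -40117/7904 + O (p(B, O) = O - 40117/7904 = -40117/7904 + O)
(-3936988 - 485465)/(p(-298, h) + 3358043) = (-3936988 - 485465)/((-40117/7904 - 214) + 3358043) = -4422453/(-1731573/7904 + 3358043) = -4422453/26540240299/7904 = -4422453*7904/26540240299 = -34955068512/26540240299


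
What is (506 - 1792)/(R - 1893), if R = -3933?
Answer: 643/2913 ≈ 0.22073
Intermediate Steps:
(506 - 1792)/(R - 1893) = (506 - 1792)/(-3933 - 1893) = -1286/(-5826) = -1286*(-1/5826) = 643/2913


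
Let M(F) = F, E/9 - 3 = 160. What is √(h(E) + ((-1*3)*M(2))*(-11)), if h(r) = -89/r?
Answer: √15767479/489 ≈ 8.1203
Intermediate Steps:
E = 1467 (E = 27 + 9*160 = 27 + 1440 = 1467)
√(h(E) + ((-1*3)*M(2))*(-11)) = √(-89/1467 + (-1*3*2)*(-11)) = √(-89*1/1467 - 3*2*(-11)) = √(-89/1467 - 6*(-11)) = √(-89/1467 + 66) = √(96733/1467) = √15767479/489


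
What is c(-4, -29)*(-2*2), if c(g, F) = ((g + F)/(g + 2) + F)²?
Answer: -625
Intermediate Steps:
c(g, F) = (F + (F + g)/(2 + g))² (c(g, F) = ((F + g)/(2 + g) + F)² = (F + (F + g)/(2 + g))²)
c(-4, -29)*(-2*2) = ((-4 + 3*(-29) - 29*(-4))²/(2 - 4)²)*(-2*2) = ((-4 - 87 + 116)²/(-2)²)*(-4) = ((¼)*25²)*(-4) = ((¼)*625)*(-4) = (625/4)*(-4) = -625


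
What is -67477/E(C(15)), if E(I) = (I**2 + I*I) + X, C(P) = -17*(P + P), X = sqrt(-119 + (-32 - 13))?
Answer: -8775383850/67652010041 + 67477*I*sqrt(41)/135304020082 ≈ -0.12971 + 3.1933e-6*I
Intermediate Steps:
X = 2*I*sqrt(41) (X = sqrt(-119 - 45) = sqrt(-164) = 2*I*sqrt(41) ≈ 12.806*I)
C(P) = -34*P
E(I) = 2*I**2 + 2*I*sqrt(41) (E(I) = (I**2 + I*I) + 2*I*sqrt(41) = (I**2 + I**2) + 2*I*sqrt(41) = 2*I**2 + 2*I*sqrt(41))
-67477/E(C(15)) = -67477/(2*(-34*15)**2 + 2*I*sqrt(41)) = -67477/(2*(-510)**2 + 2*I*sqrt(41)) = -67477/(2*260100 + 2*I*sqrt(41)) = -67477/(520200 + 2*I*sqrt(41))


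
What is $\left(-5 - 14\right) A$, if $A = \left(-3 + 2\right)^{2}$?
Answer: $-19$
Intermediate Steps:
$A = 1$ ($A = \left(-1\right)^{2} = 1$)
$\left(-5 - 14\right) A = \left(-5 - 14\right) 1 = \left(-19\right) 1 = -19$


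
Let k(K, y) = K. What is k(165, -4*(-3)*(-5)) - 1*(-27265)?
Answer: 27430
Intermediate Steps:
k(165, -4*(-3)*(-5)) - 1*(-27265) = 165 - 1*(-27265) = 165 + 27265 = 27430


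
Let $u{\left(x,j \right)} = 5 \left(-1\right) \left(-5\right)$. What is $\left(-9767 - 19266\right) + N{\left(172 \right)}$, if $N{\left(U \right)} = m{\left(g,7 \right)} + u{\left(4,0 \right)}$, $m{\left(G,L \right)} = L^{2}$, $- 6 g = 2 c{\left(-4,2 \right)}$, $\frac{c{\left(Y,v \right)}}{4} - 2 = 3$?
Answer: $-28959$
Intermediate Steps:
$c{\left(Y,v \right)} = 20$ ($c{\left(Y,v \right)} = 8 + 4 \cdot 3 = 8 + 12 = 20$)
$g = - \frac{20}{3}$ ($g = - \frac{2 \cdot 20}{6} = \left(- \frac{1}{6}\right) 40 = - \frac{20}{3} \approx -6.6667$)
$u{\left(x,j \right)} = 25$ ($u{\left(x,j \right)} = \left(-5\right) \left(-5\right) = 25$)
$N{\left(U \right)} = 74$ ($N{\left(U \right)} = 7^{2} + 25 = 49 + 25 = 74$)
$\left(-9767 - 19266\right) + N{\left(172 \right)} = \left(-9767 - 19266\right) + 74 = -29033 + 74 = -28959$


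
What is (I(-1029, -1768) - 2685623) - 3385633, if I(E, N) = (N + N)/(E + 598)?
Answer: -2616707800/431 ≈ -6.0712e+6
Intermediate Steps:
I(E, N) = 2*N/(598 + E) (I(E, N) = (2*N)/(598 + E) = 2*N/(598 + E))
(I(-1029, -1768) - 2685623) - 3385633 = (2*(-1768)/(598 - 1029) - 2685623) - 3385633 = (2*(-1768)/(-431) - 2685623) - 3385633 = (2*(-1768)*(-1/431) - 2685623) - 3385633 = (3536/431 - 2685623) - 3385633 = -1157499977/431 - 3385633 = -2616707800/431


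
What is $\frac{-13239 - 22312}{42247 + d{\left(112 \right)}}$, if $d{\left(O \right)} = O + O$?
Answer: $- \frac{35551}{42471} \approx -0.83707$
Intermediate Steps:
$d{\left(O \right)} = 2 O$
$\frac{-13239 - 22312}{42247 + d{\left(112 \right)}} = \frac{-13239 - 22312}{42247 + 2 \cdot 112} = - \frac{35551}{42247 + 224} = - \frac{35551}{42471}$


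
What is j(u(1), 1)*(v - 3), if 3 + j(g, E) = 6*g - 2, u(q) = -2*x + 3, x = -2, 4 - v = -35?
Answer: 1332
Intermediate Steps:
v = 39 (v = 4 - 1*(-35) = 4 + 35 = 39)
u(q) = 7 (u(q) = -2*(-2) + 3 = 4 + 3 = 7)
j(g, E) = -5 + 6*g (j(g, E) = -3 + (6*g - 2) = -3 + (-2 + 6*g) = -5 + 6*g)
j(u(1), 1)*(v - 3) = (-5 + 6*7)*(39 - 3) = (-5 + 42)*36 = 37*36 = 1332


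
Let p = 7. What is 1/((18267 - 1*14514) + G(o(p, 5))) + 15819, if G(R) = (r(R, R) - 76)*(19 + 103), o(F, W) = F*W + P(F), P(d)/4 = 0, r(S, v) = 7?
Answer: 73795634/4665 ≈ 15819.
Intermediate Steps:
P(d) = 0 (P(d) = 4*0 = 0)
o(F, W) = F*W (o(F, W) = F*W + 0 = F*W)
G(R) = -8418 (G(R) = (7 - 76)*(19 + 103) = -69*122 = -8418)
1/((18267 - 1*14514) + G(o(p, 5))) + 15819 = 1/((18267 - 1*14514) - 8418) + 15819 = 1/((18267 - 14514) - 8418) + 15819 = 1/(3753 - 8418) + 15819 = 1/(-4665) + 15819 = -1/4665 + 15819 = 73795634/4665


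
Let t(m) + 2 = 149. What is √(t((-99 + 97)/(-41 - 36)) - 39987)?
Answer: 4*I*√2490 ≈ 199.6*I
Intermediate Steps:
t(m) = 147 (t(m) = -2 + 149 = 147)
√(t((-99 + 97)/(-41 - 36)) - 39987) = √(147 - 39987) = √(-39840) = 4*I*√2490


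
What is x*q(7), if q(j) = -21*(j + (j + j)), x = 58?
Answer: -25578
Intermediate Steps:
q(j) = -63*j (q(j) = -21*(j + 2*j) = -63*j)
x*q(7) = 58*(-63*7) = 58*(-441) = -25578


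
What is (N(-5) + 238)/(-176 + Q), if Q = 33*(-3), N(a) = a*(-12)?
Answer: -298/275 ≈ -1.0836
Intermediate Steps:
N(a) = -12*a
Q = -99
(N(-5) + 238)/(-176 + Q) = (-12*(-5) + 238)/(-176 - 99) = (60 + 238)/(-275) = 298*(-1/275) = -298/275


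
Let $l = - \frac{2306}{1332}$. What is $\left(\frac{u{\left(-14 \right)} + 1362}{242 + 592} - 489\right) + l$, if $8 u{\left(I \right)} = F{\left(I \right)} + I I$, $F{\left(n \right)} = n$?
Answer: $- \frac{181100983}{370296} \approx -489.07$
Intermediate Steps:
$u{\left(I \right)} = \frac{I}{8} + \frac{I^{2}}{8}$ ($u{\left(I \right)} = \frac{I + I I}{8} = \frac{I + I^{2}}{8} = \frac{I}{8} + \frac{I^{2}}{8}$)
$l = - \frac{1153}{666}$ ($l = \left(-2306\right) \frac{1}{1332} = - \frac{1153}{666} \approx -1.7312$)
$\left(\frac{u{\left(-14 \right)} + 1362}{242 + 592} - 489\right) + l = \left(\frac{\frac{1}{8} \left(-14\right) \left(1 - 14\right) + 1362}{242 + 592} - 489\right) - \frac{1153}{666} = \left(\frac{\frac{1}{8} \left(-14\right) \left(-13\right) + 1362}{834} - 489\right) - \frac{1153}{666} = \left(\left(\frac{91}{4} + 1362\right) \frac{1}{834} - 489\right) - \frac{1153}{666} = \left(\frac{5539}{4} \cdot \frac{1}{834} - 489\right) - \frac{1153}{666} = \left(\frac{5539}{3336} - 489\right) - \frac{1153}{666} = - \frac{1625765}{3336} - \frac{1153}{666} = - \frac{181100983}{370296}$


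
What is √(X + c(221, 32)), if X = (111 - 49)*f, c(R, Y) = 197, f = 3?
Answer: √383 ≈ 19.570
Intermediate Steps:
X = 186 (X = (111 - 49)*3 = 62*3 = 186)
√(X + c(221, 32)) = √(186 + 197) = √383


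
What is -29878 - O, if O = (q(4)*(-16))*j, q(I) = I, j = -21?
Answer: -31222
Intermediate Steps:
O = 1344 (O = (4*(-16))*(-21) = -64*(-21) = 1344)
-29878 - O = -29878 - 1*1344 = -29878 - 1344 = -31222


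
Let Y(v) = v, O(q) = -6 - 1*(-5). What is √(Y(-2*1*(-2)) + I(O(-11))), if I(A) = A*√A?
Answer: √(4 - I) ≈ 2.0153 - 0.2481*I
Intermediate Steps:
O(q) = -1 (O(q) = -6 + 5 = -1)
I(A) = A^(3/2)
√(Y(-2*1*(-2)) + I(O(-11))) = √(-2*1*(-2) + (-1)^(3/2)) = √(-2*(-2) - I) = √(4 - I)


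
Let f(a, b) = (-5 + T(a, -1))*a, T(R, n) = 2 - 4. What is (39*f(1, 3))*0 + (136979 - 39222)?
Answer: 97757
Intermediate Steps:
T(R, n) = -2
f(a, b) = -7*a (f(a, b) = (-5 - 2)*a = -7*a)
(39*f(1, 3))*0 + (136979 - 39222) = (39*(-7*1))*0 + (136979 - 39222) = (39*(-7))*0 + 97757 = -273*0 + 97757 = 0 + 97757 = 97757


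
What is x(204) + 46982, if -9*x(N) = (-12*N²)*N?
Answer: 11366534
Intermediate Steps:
x(N) = 4*N³/3 (x(N) = -(-12*N²)*N/9 = -(-4)*N³/3 = 4*N³/3)
x(204) + 46982 = (4/3)*204³ + 46982 = (4/3)*8489664 + 46982 = 11319552 + 46982 = 11366534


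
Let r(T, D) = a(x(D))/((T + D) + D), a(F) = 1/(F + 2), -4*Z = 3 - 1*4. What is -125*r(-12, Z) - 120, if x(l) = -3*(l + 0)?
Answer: -2560/23 ≈ -111.30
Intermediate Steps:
x(l) = -3*l
Z = 1/4 (Z = -(3 - 1*4)/4 = -(3 - 4)/4 = -1/4*(-1) = 1/4 ≈ 0.25000)
a(F) = 1/(2 + F)
r(T, D) = 1/((2 - 3*D)*(T + 2*D)) (r(T, D) = 1/((2 - 3*D)*((T + D) + D)) = 1/((2 - 3*D)*((D + T) + D)) = 1/((2 - 3*D)*(T + 2*D)))
-125*r(-12, Z) - 120 = -(-125)/((-2 + 3*(1/4))*(-12 + 2*(1/4))) - 120 = -(-125)/((-2 + 3/4)*(-12 + 1/2)) - 120 = -(-125)/((-5/4)*(-23/2)) - 120 = -(-125)*(-4)*(-2)/(5*23) - 120 = -125*(-8/115) - 120 = 200/23 - 120 = -2560/23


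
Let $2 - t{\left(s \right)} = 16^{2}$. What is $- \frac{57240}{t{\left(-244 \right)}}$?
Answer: $\frac{28620}{127} \approx 225.35$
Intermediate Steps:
$t{\left(s \right)} = -254$ ($t{\left(s \right)} = 2 - 16^{2} = 2 - 256 = -254$)
$- \frac{57240}{t{\left(-244 \right)}} = - \frac{57240}{-254} = \left(-57240\right) \left(- \frac{1}{254}\right) = \frac{28620}{127}$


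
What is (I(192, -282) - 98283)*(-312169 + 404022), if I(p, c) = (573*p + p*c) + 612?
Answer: -3839363547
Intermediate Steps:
I(p, c) = 612 + 573*p + c*p (I(p, c) = (573*p + c*p) + 612 = 612 + 573*p + c*p)
(I(192, -282) - 98283)*(-312169 + 404022) = ((612 + 573*192 - 282*192) - 98283)*(-312169 + 404022) = ((612 + 110016 - 54144) - 98283)*91853 = (56484 - 98283)*91853 = -41799*91853 = -3839363547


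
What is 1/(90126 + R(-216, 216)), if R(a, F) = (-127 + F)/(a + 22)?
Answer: 194/17484355 ≈ 1.1096e-5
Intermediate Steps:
R(a, F) = (-127 + F)/(22 + a)
1/(90126 + R(-216, 216)) = 1/(90126 + (-127 + 216)/(22 - 216)) = 1/(90126 + 89/(-194)) = 1/(90126 - 1/194*89) = 1/(90126 - 89/194) = 1/(17484355/194) = 194/17484355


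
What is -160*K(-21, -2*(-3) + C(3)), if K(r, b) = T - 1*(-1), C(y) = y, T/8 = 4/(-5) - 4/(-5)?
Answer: -160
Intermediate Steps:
T = 0 (T = 8*(4/(-5) - 4/(-5)) = 8*(4*(-1/5) - 4*(-1/5)) = 8*(-4/5 + 4/5) = 8*0 = 0)
K(r, b) = 1 (K(r, b) = 0 - 1*(-1) = 0 + 1 = 1)
-160*K(-21, -2*(-3) + C(3)) = -160*1 = -160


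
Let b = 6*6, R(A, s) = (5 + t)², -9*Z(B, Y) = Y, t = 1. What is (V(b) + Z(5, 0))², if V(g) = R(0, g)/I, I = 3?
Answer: 144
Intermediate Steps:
Z(B, Y) = -Y/9
R(A, s) = 36 (R(A, s) = (5 + 1)² = 6² = 36)
b = 36
V(g) = 12 (V(g) = 36/3 = 36*(⅓) = 12)
(V(b) + Z(5, 0))² = (12 - ⅑*0)² = (12 + 0)² = 12² = 144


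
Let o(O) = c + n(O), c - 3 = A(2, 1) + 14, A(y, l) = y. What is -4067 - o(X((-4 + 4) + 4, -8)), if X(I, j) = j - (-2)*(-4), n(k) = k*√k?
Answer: -4086 + 64*I ≈ -4086.0 + 64.0*I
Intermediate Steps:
n(k) = k^(3/2)
c = 19 (c = 3 + (2 + 14) = 3 + 16 = 19)
X(I, j) = -8 + j (X(I, j) = j - 1*8 = j - 8 = -8 + j)
o(O) = 19 + O^(3/2)
-4067 - o(X((-4 + 4) + 4, -8)) = -4067 - (19 + (-8 - 8)^(3/2)) = -4067 - (19 + (-16)^(3/2)) = -4067 - (19 - 64*I) = -4067 + (-19 + 64*I) = -4086 + 64*I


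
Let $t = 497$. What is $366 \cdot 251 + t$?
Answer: $92363$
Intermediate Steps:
$366 \cdot 251 + t = 366 \cdot 251 + 497 = 91866 + 497 = 92363$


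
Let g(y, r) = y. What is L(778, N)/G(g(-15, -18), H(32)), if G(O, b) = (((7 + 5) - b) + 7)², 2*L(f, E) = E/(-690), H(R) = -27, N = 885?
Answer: -59/194672 ≈ -0.00030307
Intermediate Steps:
L(f, E) = -E/1380 (L(f, E) = (E/(-690))/2 = (E*(-1/690))/2 = (-E/690)/2 = -E/1380)
G(O, b) = (19 - b)² (G(O, b) = ((12 - b) + 7)² = (19 - b)²)
L(778, N)/G(g(-15, -18), H(32)) = (-1/1380*885)/((-19 - 27)²) = -59/(92*((-46)²)) = -59/92/2116 = -59/92*1/2116 = -59/194672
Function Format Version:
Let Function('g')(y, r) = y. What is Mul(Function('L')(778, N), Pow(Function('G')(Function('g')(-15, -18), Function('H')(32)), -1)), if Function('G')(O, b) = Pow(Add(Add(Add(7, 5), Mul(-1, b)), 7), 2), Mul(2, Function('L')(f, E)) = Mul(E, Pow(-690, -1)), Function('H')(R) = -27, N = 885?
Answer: Rational(-59, 194672) ≈ -0.00030307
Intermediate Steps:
Function('L')(f, E) = Mul(Rational(-1, 1380), E) (Function('L')(f, E) = Mul(Rational(1, 2), Mul(E, Pow(-690, -1))) = Mul(Rational(1, 2), Mul(E, Rational(-1, 690))) = Mul(Rational(1, 2), Mul(Rational(-1, 690), E)) = Mul(Rational(-1, 1380), E))
Function('G')(O, b) = Pow(Add(19, Mul(-1, b)), 2) (Function('G')(O, b) = Pow(Add(Add(12, Mul(-1, b)), 7), 2) = Pow(Add(19, Mul(-1, b)), 2))
Mul(Function('L')(778, N), Pow(Function('G')(Function('g')(-15, -18), Function('H')(32)), -1)) = Mul(Mul(Rational(-1, 1380), 885), Pow(Pow(Add(-19, -27), 2), -1)) = Mul(Rational(-59, 92), Pow(Pow(-46, 2), -1)) = Mul(Rational(-59, 92), Pow(2116, -1)) = Mul(Rational(-59, 92), Rational(1, 2116)) = Rational(-59, 194672)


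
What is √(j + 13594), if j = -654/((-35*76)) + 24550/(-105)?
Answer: √212699482590/3990 ≈ 115.59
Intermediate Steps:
j = -931919/3990 (j = -654/(-2660) + 24550*(-1/105) = -654*(-1/2660) - 4910/21 = 327/1330 - 4910/21 = -931919/3990 ≈ -233.56)
√(j + 13594) = √(-931919/3990 + 13594) = √(53308141/3990) = √212699482590/3990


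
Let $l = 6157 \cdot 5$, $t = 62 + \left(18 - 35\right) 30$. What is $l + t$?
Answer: $30337$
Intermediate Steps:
$t = -448$ ($t = 62 - 510 = -448$)
$l = 30785$
$l + t = 30785 - 448 = 30337$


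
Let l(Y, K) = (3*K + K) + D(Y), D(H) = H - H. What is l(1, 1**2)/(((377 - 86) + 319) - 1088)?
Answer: -2/239 ≈ -0.0083682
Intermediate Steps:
D(H) = 0
l(Y, K) = 4*K (l(Y, K) = (3*K + K) + 0 = 4*K + 0 = 4*K)
l(1, 1**2)/(((377 - 86) + 319) - 1088) = (4*1**2)/(((377 - 86) + 319) - 1088) = (4*1)/((291 + 319) - 1088) = 4/(610 - 1088) = 4/(-478) = 4*(-1/478) = -2/239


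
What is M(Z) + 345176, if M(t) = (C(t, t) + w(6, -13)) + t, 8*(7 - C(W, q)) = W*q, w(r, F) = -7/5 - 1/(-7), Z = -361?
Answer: 91988573/280 ≈ 3.2853e+5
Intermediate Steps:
w(r, F) = -44/35 (w(r, F) = -7*⅕ - 1*(-⅐) = -7/5 + ⅐ = -44/35)
C(W, q) = 7 - W*q/8
M(t) = 201/35 + t - t²/8 (M(t) = ((7 - t*t/8) - 44/35) + t = ((7 - t²/8) - 44/35) + t = (201/35 - t²/8) + t = 201/35 + t - t²/8)
M(Z) + 345176 = (201/35 - 361 - ⅛*(-361)²) + 345176 = (201/35 - 361 - ⅛*130321) + 345176 = (201/35 - 361 - 130321/8) + 345176 = -4660707/280 + 345176 = 91988573/280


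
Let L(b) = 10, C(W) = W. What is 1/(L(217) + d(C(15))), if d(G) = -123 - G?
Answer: -1/128 ≈ -0.0078125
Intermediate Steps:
1/(L(217) + d(C(15))) = 1/(10 + (-123 - 1*15)) = 1/(10 + (-123 - 15)) = 1/(10 - 138) = 1/(-128) = -1/128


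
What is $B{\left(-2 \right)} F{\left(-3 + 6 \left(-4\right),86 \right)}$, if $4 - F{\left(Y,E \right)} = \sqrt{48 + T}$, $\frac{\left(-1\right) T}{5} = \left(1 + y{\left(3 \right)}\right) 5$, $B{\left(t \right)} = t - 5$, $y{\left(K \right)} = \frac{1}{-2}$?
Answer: $-28 + \frac{7 \sqrt{142}}{2} \approx 13.707$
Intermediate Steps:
$y{\left(K \right)} = - \frac{1}{2}$
$B{\left(t \right)} = -5 + t$ ($B{\left(t \right)} = t - 5 = -5 + t$)
$T = - \frac{25}{2}$ ($T = - 5 \left(1 - \frac{1}{2}\right) 5 = - 5 \cdot \frac{1}{2} \cdot 5 = \left(-5\right) \frac{5}{2} = - \frac{25}{2} \approx -12.5$)
$F{\left(Y,E \right)} = 4 - \frac{\sqrt{142}}{2}$ ($F{\left(Y,E \right)} = 4 - \sqrt{48 - \frac{25}{2}} = 4 - \sqrt{\frac{71}{2}} = 4 - \frac{\sqrt{142}}{2}$)
$B{\left(-2 \right)} F{\left(-3 + 6 \left(-4\right),86 \right)} = \left(-5 - 2\right) \left(4 - \frac{\sqrt{142}}{2}\right) = - 7 \left(4 - \frac{\sqrt{142}}{2}\right) = -28 + \frac{7 \sqrt{142}}{2}$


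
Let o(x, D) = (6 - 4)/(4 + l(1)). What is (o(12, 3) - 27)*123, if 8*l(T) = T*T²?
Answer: -35875/11 ≈ -3261.4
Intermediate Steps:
l(T) = T³/8 (l(T) = (T*T²)/8 = T³/8)
o(x, D) = 16/33 (o(x, D) = (6 - 4)/(4 + (⅛)*1³) = 2/(4 + (⅛)*1) = 2/(4 + ⅛) = 2/(33/8) = 2*(8/33) = 16/33)
(o(12, 3) - 27)*123 = (16/33 - 27)*123 = -875/33*123 = -35875/11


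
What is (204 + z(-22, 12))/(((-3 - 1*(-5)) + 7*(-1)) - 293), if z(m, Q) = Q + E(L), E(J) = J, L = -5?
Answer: -211/298 ≈ -0.70805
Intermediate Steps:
z(m, Q) = -5 + Q (z(m, Q) = Q - 5 = -5 + Q)
(204 + z(-22, 12))/(((-3 - 1*(-5)) + 7*(-1)) - 293) = (204 + (-5 + 12))/(((-3 - 1*(-5)) + 7*(-1)) - 293) = (204 + 7)/(((-3 + 5) - 7) - 293) = 211/((2 - 7) - 293) = 211/(-5 - 293) = 211/(-298) = 211*(-1/298) = -211/298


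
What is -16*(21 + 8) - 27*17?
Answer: -923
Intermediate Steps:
-16*(21 + 8) - 27*17 = -16*29 - 1*459 = -464 - 459 = -923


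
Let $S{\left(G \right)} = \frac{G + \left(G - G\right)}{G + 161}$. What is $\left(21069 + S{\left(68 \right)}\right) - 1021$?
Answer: $\frac{4591060}{229} \approx 20048.0$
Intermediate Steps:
$S{\left(G \right)} = \frac{G}{161 + G}$ ($S{\left(G \right)} = \frac{G + 0}{161 + G} = \frac{G}{161 + G}$)
$\left(21069 + S{\left(68 \right)}\right) - 1021 = \left(21069 + \frac{68}{161 + 68}\right) - 1021 = \left(21069 + \frac{68}{229}\right) - 1021 = \frac{4824869}{229} - 1021 = \frac{4591060}{229}$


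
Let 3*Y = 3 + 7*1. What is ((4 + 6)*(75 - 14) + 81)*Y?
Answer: 6910/3 ≈ 2303.3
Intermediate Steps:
Y = 10/3 (Y = (3 + 7*1)/3 = (3 + 7)/3 = (⅓)*10 = 10/3 ≈ 3.3333)
((4 + 6)*(75 - 14) + 81)*Y = ((4 + 6)*(75 - 14) + 81)*(10/3) = (10*61 + 81)*(10/3) = (610 + 81)*(10/3) = 691*(10/3) = 6910/3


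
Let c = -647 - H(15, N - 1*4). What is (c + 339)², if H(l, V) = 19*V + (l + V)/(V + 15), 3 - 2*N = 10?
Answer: 110889/4 ≈ 27722.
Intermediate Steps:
N = -7/2 (N = 3/2 - ½*10 = 3/2 - 5 = -7/2 ≈ -3.5000)
H(l, V) = 19*V + (V + l)/(15 + V)
c = -1011/2 (c = -647 - (15 + 19*(-7/2 - 1*4)² + 286*(-7/2 - 1*4))/(15 + (-7/2 - 1*4)) = -647 - (15 + 19*(-7/2 - 4)² + 286*(-7/2 - 4))/(15 + (-7/2 - 4)) = -647 - (15 + 19*(-15/2)² + 286*(-15/2))/(15 - 15/2) = -647 - (15 + 19*(225/4) - 2145)/15/2 = -647 - 2*(15 + 4275/4 - 2145)/15 = -647 - 2*(-4245)/(15*4) = -647 - 1*(-283/2) = -647 + 283/2 = -1011/2 ≈ -505.50)
(c + 339)² = (-1011/2 + 339)² = (-333/2)² = 110889/4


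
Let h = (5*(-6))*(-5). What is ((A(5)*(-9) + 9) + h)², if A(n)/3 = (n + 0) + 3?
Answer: 3249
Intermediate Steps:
A(n) = 9 + 3*n (A(n) = 3*((n + 0) + 3) = 3*(n + 3) = 3*(3 + n) = 9 + 3*n)
h = 150 (h = -30*(-5) = 150)
((A(5)*(-9) + 9) + h)² = (((9 + 3*5)*(-9) + 9) + 150)² = (((9 + 15)*(-9) + 9) + 150)² = ((24*(-9) + 9) + 150)² = ((-216 + 9) + 150)² = (-207 + 150)² = (-57)² = 3249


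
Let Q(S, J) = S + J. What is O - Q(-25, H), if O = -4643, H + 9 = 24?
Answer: -4633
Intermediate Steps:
H = 15 (H = -9 + 24 = 15)
Q(S, J) = J + S
O - Q(-25, H) = -4643 - (15 - 25) = -4643 - 1*(-10) = -4643 + 10 = -4633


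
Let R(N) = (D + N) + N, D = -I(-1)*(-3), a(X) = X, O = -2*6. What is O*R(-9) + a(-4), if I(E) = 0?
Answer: 212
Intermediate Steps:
O = -12
D = 0 (D = -1*0*(-3) = 0*(-3) = 0)
R(N) = 2*N (R(N) = (0 + N) + N = N + N = 2*N)
O*R(-9) + a(-4) = -24*(-9) - 4 = -12*(-18) - 4 = 216 - 4 = 212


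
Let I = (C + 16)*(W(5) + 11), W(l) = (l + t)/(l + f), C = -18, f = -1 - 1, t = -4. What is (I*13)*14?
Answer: -12376/3 ≈ -4125.3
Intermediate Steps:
f = -2
W(l) = (-4 + l)/(-2 + l) (W(l) = (l - 4)/(l - 2) = (-4 + l)/(-2 + l))
I = -68/3 (I = (-18 + 16)*((-4 + 5)/(-2 + 5) + 11) = -2*(1/3 + 11) = -2*((⅓)*1 + 11) = -2*(⅓ + 11) = -2*34/3 = -68/3 ≈ -22.667)
(I*13)*14 = -68/3*13*14 = -884/3*14 = -12376/3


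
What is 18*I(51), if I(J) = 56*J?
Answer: 51408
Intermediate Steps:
18*I(51) = 18*(56*51) = 18*2856 = 51408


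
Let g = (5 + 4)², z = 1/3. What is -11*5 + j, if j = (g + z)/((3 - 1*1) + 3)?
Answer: -581/15 ≈ -38.733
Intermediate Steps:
z = ⅓ ≈ 0.33333
g = 81 (g = 9² = 81)
j = 244/15 (j = (81 + ⅓)/((3 - 1*1) + 3) = 244/(3*((3 - 1) + 3)) = 244/(3*(2 + 3)) = (244/3)/5 = (244/3)*(⅕) = 244/15 ≈ 16.267)
-11*5 + j = -11*5 + 244/15 = -55 + 244/15 = -581/15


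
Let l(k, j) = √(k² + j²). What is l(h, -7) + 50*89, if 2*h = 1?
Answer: 4450 + √197/2 ≈ 4457.0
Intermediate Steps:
h = ½ (h = (½)*1 = ½ ≈ 0.50000)
l(k, j) = √(j² + k²)
l(h, -7) + 50*89 = √((-7)² + (½)²) + 50*89 = √(49 + ¼) + 4450 = √(197/4) + 4450 = √197/2 + 4450 = 4450 + √197/2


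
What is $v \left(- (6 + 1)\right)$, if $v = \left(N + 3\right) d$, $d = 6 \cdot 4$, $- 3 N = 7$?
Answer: $-112$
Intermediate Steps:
$N = - \frac{7}{3}$ ($N = \left(- \frac{1}{3}\right) 7 = - \frac{7}{3} \approx -2.3333$)
$d = 24$
$v = 16$ ($v = \left(- \frac{7}{3} + 3\right) 24 = \frac{2}{3} \cdot 24 = 16$)
$v \left(- (6 + 1)\right) = 16 \left(- (6 + 1)\right) = 16 \left(\left(-1\right) 7\right) = 16 \left(-7\right) = -112$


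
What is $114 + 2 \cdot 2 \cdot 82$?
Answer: $442$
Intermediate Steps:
$114 + 2 \cdot 2 \cdot 82 = 114 + 4 \cdot 82 = 114 + 328 = 442$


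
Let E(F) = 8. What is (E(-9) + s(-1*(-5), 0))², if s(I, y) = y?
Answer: 64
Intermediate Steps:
(E(-9) + s(-1*(-5), 0))² = (8 + 0)² = 8² = 64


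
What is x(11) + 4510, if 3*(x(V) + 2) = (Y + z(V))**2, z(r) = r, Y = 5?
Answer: 13780/3 ≈ 4593.3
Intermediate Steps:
x(V) = -2 + (5 + V)**2/3
x(11) + 4510 = (-2 + (5 + 11)**2/3) + 4510 = (-2 + (1/3)*16**2) + 4510 = (-2 + (1/3)*256) + 4510 = (-2 + 256/3) + 4510 = 250/3 + 4510 = 13780/3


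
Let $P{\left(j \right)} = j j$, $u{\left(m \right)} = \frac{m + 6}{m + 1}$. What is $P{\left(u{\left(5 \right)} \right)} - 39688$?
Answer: $- \frac{1428647}{36} \approx -39685.0$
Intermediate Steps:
$u{\left(m \right)} = \frac{6 + m}{1 + m}$
$P{\left(j \right)} = j^{2}$
$P{\left(u{\left(5 \right)} \right)} - 39688 = \left(\frac{6 + 5}{1 + 5}\right)^{2} - 39688 = \left(\frac{1}{6} \cdot 11\right)^{2} - 39688 = \left(\frac{11}{6}\right)^{2} - 39688 = \frac{121}{36} - 39688 = - \frac{1428647}{36}$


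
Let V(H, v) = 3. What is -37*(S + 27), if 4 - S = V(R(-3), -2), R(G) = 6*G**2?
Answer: -1036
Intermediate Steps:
S = 1 (S = 4 - 1*3 = 4 - 3 = 1)
-37*(S + 27) = -37*(1 + 27) = -37*28 = -1036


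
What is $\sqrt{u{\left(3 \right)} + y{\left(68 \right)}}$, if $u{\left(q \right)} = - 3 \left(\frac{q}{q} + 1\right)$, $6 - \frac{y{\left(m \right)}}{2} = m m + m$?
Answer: $3 i \sqrt{1042} \approx 96.84 i$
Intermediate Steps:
$y{\left(m \right)} = 12 - 2 m - 2 m^{2}$ ($y{\left(m \right)} = 12 - 2 \left(m m + m\right) = 12 - 2 \left(m^{2} + m\right) = 12 - 2 \left(m + m^{2}\right) = 12 - \left(2 m + 2 m^{2}\right) = 12 - 2 m - 2 m^{2}$)
$u{\left(q \right)} = -6$ ($u{\left(q \right)} = - 3 \left(1 + 1\right) = \left(-3\right) 2 = -6$)
$\sqrt{u{\left(3 \right)} + y{\left(68 \right)}} = \sqrt{-6 - \left(124 + 9248\right)} = \sqrt{-6 - 9372} = \sqrt{-9378} = 3 i \sqrt{1042}$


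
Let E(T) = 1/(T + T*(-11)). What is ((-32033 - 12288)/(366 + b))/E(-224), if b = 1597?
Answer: -99279040/1963 ≈ -50575.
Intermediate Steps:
E(T) = -1/(10*T) (E(T) = 1/(T - 11*T) = 1/(-10*T) = -1/(10*T))
((-32033 - 12288)/(366 + b))/E(-224) = ((-32033 - 12288)/(366 + 1597))/((-1/10/(-224))) = (-44321/1963)/((-1/10*(-1/224))) = (-44321*1/1963)/(1/2240) = -44321/1963*2240 = -99279040/1963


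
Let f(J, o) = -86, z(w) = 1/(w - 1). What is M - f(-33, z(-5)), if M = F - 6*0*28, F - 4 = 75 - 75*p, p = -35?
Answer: 2790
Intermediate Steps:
z(w) = 1/(-1 + w)
F = 2704 (F = 4 + (75 - 75*(-35)) = 4 + (75 + 2625) = 4 + 2700 = 2704)
M = 2704 (M = 2704 - 6*0*28 = 2704 - 0*28 = 2704 - 1*0 = 2704 + 0 = 2704)
M - f(-33, z(-5)) = 2704 - 1*(-86) = 2704 + 86 = 2790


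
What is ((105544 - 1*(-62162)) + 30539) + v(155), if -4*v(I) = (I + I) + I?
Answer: 792515/4 ≈ 1.9813e+5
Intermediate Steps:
v(I) = -3*I/4 (v(I) = -((I + I) + I)/4 = -(2*I + I)/4 = -3*I/4)
((105544 - 1*(-62162)) + 30539) + v(155) = ((105544 - 1*(-62162)) + 30539) - ¾*155 = ((105544 + 62162) + 30539) - 465/4 = (167706 + 30539) - 465/4 = 198245 - 465/4 = 792515/4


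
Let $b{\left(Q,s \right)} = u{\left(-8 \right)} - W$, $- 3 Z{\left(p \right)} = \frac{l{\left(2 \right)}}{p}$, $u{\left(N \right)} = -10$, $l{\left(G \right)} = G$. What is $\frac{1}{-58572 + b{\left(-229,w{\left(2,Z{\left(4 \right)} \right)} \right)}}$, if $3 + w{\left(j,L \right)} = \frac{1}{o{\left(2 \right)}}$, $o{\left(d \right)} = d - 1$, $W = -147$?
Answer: $- \frac{1}{58435} \approx -1.7113 \cdot 10^{-5}$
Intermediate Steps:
$o{\left(d \right)} = -1 + d$ ($o{\left(d \right)} = d - 1 = -1 + d$)
$Z{\left(p \right)} = - \frac{2}{3 p}$ ($Z{\left(p \right)} = - \frac{2 \frac{1}{p}}{3} = - \frac{2}{3 p}$)
$w{\left(j,L \right)} = -2$ ($w{\left(j,L \right)} = -3 + \frac{1}{-1 + 2} = -3 + 1^{-1} = -3 + 1 = -2$)
$b{\left(Q,s \right)} = 137$ ($b{\left(Q,s \right)} = -10 - -147 = -10 + 147 = 137$)
$\frac{1}{-58572 + b{\left(-229,w{\left(2,Z{\left(4 \right)} \right)} \right)}} = \frac{1}{-58572 + 137} = \frac{1}{-58435} = - \frac{1}{58435}$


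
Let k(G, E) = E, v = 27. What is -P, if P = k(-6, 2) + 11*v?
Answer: -299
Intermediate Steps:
P = 299 (P = 2 + 11*27 = 2 + 297 = 299)
-P = -1*299 = -299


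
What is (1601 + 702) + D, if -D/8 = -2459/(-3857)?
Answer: 8862999/3857 ≈ 2297.9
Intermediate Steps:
D = -19672/3857 (D = -(-19672)/(-3857) = -(-19672)*(-1)/3857 = -8*2459/3857 = -19672/3857 ≈ -5.1003)
(1601 + 702) + D = (1601 + 702) - 19672/3857 = 2303 - 19672/3857 = 8862999/3857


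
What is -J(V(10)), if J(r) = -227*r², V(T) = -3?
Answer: 2043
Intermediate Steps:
-J(V(10)) = -(-227)*(-3)² = -(-227)*9 = -1*(-2043) = 2043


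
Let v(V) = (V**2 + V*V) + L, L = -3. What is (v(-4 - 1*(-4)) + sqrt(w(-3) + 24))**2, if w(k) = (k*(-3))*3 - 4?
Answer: (3 - sqrt(47))**2 ≈ 14.866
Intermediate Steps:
v(V) = -3 + 2*V**2 (v(V) = (V**2 + V*V) - 3 = (V**2 + V**2) - 3 = 2*V**2 - 3 = -3 + 2*V**2)
w(k) = -4 - 9*k (w(k) = -3*k*3 - 4 = -9*k - 4 = -4 - 9*k)
(v(-4 - 1*(-4)) + sqrt(w(-3) + 24))**2 = ((-3 + 2*(-4 - 1*(-4))**2) + sqrt((-4 - 9*(-3)) + 24))**2 = ((-3 + 2*(-4 + 4)**2) + sqrt((-4 + 27) + 24))**2 = ((-3 + 2*0**2) + sqrt(23 + 24))**2 = ((-3 + 2*0) + sqrt(47))**2 = ((-3 + 0) + sqrt(47))**2 = (-3 + sqrt(47))**2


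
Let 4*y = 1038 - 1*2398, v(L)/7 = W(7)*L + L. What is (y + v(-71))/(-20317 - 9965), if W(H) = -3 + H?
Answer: 2825/30282 ≈ 0.093290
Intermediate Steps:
v(L) = 35*L (v(L) = 7*((-3 + 7)*L + L) = 7*(4*L + L) = 7*(5*L) = 35*L)
y = -340 (y = (1038 - 1*2398)/4 = (1038 - 2398)/4 = (¼)*(-1360) = -340)
(y + v(-71))/(-20317 - 9965) = (-340 + 35*(-71))/(-20317 - 9965) = (-340 - 2485)/(-30282) = -2825*(-1/30282) = 2825/30282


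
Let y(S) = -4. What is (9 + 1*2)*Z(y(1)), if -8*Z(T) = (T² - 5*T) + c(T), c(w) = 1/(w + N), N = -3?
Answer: -2761/56 ≈ -49.304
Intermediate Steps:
c(w) = 1/(-3 + w) (c(w) = 1/(w - 3) = 1/(-3 + w))
Z(T) = -T²/8 - 1/(8*(-3 + T)) + 5*T/8 (Z(T) = -((T² - 5*T) + 1/(-3 + T))/8 = -(T² + 1/(-3 + T) - 5*T)/8 = -T²/8 - 1/(8*(-3 + T)) + 5*T/8)
(9 + 1*2)*Z(y(1)) = (9 + 1*2)*((-1 - 4*(-3 - 4)*(5 - 1*(-4)))/(8*(-3 - 4))) = (9 + 2)*((⅛)*(-1 - 4*(-7)*(5 + 4))/(-7)) = 11*((⅛)*(-⅐)*(-1 - 4*(-7)*9)) = 11*((⅛)*(-⅐)*(-1 + 252)) = 11*((⅛)*(-⅐)*251) = 11*(-251/56) = -2761/56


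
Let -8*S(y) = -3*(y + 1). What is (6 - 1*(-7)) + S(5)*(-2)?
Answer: 17/2 ≈ 8.5000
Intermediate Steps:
S(y) = 3/8 + 3*y/8 (S(y) = -(-3)*(y + 1)/8 = -(-3)*(1 + y)/8 = -(-3 - 3*y)/8 = 3/8 + 3*y/8)
(6 - 1*(-7)) + S(5)*(-2) = (6 - 1*(-7)) + (3/8 + (3/8)*5)*(-2) = (6 + 7) + (3/8 + 15/8)*(-2) = 13 + (9/4)*(-2) = 13 - 9/2 = 17/2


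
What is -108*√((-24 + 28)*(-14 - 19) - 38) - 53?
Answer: -53 - 108*I*√170 ≈ -53.0 - 1408.1*I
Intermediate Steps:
-108*√((-24 + 28)*(-14 - 19) - 38) - 53 = -108*√(4*(-33) - 38) - 53 = -108*√(-132 - 38) - 53 = -108*I*√170 - 53 = -53 - 108*I*√170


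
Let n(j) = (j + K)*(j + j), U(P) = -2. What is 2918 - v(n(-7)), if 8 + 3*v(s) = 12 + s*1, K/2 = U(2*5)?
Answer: 8596/3 ≈ 2865.3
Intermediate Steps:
K = -4 (K = 2*(-2) = -4)
n(j) = 2*j*(-4 + j) (n(j) = (j - 4)*(j + j) = (-4 + j)*(2*j) = 2*j*(-4 + j))
v(s) = 4/3 + s/3 (v(s) = -8/3 + (12 + s*1)/3 = -8/3 + (12 + s)/3 = -8/3 + (4 + s/3) = 4/3 + s/3)
2918 - v(n(-7)) = 2918 - (4/3 + (2*(-7)*(-4 - 7))/3) = 2918 - (4/3 + (2*(-7)*(-11))/3) = 2918 - (4/3 + (⅓)*154) = 2918 - (4/3 + 154/3) = 2918 - 1*158/3 = 2918 - 158/3 = 8596/3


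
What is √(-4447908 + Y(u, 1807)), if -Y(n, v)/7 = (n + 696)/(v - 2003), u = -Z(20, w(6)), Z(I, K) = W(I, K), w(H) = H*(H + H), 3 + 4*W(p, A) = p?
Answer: 11*I*√28819343/28 ≈ 2109.0*I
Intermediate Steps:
W(p, A) = -¾ + p/4
w(H) = 2*H² (w(H) = H*(2*H) = 2*H²)
Z(I, K) = -¾ + I/4
u = -17/4 (u = -(-¾ + (¼)*20) = -(-¾ + 5) = -1*17/4 = -17/4 ≈ -4.2500)
Y(n, v) = -7*(696 + n)/(-2003 + v) (Y(n, v) = -7*(n + 696)/(v - 2003) = -7*(696 + n)/(-2003 + v))
√(-4447908 + Y(u, 1807)) = √(-4447908 + 7*(-696 - 1*(-17/4))/(-2003 + 1807)) = √(-4447908 + 7*(-696 + 17/4)/(-196)) = √(-4447908 + 7*(-1/196)*(-2767/4)) = √(-4447908 + 2767/112) = √(-498162929/112) = 11*I*√28819343/28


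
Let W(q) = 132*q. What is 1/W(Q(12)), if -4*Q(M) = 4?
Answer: -1/132 ≈ -0.0075758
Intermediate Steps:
Q(M) = -1 (Q(M) = -1/4*4 = -1)
1/W(Q(12)) = 1/(132*(-1)) = 1/(-132) = -1/132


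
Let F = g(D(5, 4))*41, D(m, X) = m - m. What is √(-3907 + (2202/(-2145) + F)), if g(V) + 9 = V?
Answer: 9*I*√26994110/715 ≈ 65.399*I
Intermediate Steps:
D(m, X) = 0
g(V) = -9 + V
F = -369 (F = (-9 + 0)*41 = -9*41 = -369)
√(-3907 + (2202/(-2145) + F)) = √(-3907 + (2202/(-2145) - 369)) = √(-3907 + (2202*(-1/2145) - 369)) = √(-3907 + (-734/715 - 369)) = √(-3907 - 264569/715) = √(-3058074/715) = 9*I*√26994110/715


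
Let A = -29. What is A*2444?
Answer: -70876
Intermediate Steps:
A*2444 = -29*2444 = -70876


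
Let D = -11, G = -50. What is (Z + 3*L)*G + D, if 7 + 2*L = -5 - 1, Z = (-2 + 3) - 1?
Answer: 964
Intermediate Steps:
Z = 0 (Z = 1 - 1 = 0)
L = -13/2 (L = -7/2 + (-5 - 1)/2 = -7/2 + (1/2)*(-6) = -7/2 - 3 = -13/2 ≈ -6.5000)
(Z + 3*L)*G + D = (0 + 3*(-13/2))*(-50) - 11 = (0 - 39/2)*(-50) - 11 = -39/2*(-50) - 11 = 975 - 11 = 964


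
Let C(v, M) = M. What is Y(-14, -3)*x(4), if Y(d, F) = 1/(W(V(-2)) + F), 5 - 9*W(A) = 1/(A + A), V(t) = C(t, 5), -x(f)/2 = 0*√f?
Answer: 0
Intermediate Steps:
x(f) = 0 (x(f) = -0*√f = -2*0 = 0)
V(t) = 5
W(A) = 5/9 - 1/(18*A) (W(A) = 5/9 - 1/(9*(A + A)) = 5/9 - 1/(2*A)/9 = 5/9 - 1/(18*A))
Y(d, F) = 1/(49/90 + F) (Y(d, F) = 1/((1/18)*(-1 + 10*5)/5 + F) = 1/((1/18)*(⅕)*(-1 + 50) + F) = 1/((1/18)*(⅕)*49 + F) = 1/(49/90 + F))
Y(-14, -3)*x(4) = (90/(49 + 90*(-3)))*0 = (90/(49 - 270))*0 = (90/(-221))*0 = (90*(-1/221))*0 = -90/221*0 = 0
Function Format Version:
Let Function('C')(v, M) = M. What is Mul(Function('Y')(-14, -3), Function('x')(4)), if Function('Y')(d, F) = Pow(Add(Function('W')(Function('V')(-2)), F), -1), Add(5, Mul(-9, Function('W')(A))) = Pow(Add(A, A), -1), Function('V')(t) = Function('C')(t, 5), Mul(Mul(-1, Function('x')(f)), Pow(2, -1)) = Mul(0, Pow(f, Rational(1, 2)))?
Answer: 0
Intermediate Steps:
Function('x')(f) = 0 (Function('x')(f) = Mul(-2, Mul(0, Pow(f, Rational(1, 2)))) = Mul(-2, 0) = 0)
Function('V')(t) = 5
Function('W')(A) = Add(Rational(5, 9), Mul(Rational(-1, 18), Pow(A, -1))) (Function('W')(A) = Add(Rational(5, 9), Mul(Rational(-1, 9), Pow(Add(A, A), -1))) = Add(Rational(5, 9), Mul(Rational(-1, 9), Pow(Mul(2, A), -1))) = Add(Rational(5, 9), Mul(Rational(-1, 9), Mul(Rational(1, 2), Pow(A, -1)))) = Add(Rational(5, 9), Mul(Rational(-1, 18), Pow(A, -1))))
Function('Y')(d, F) = Pow(Add(Rational(49, 90), F), -1) (Function('Y')(d, F) = Pow(Add(Mul(Rational(1, 18), Pow(5, -1), Add(-1, Mul(10, 5))), F), -1) = Pow(Add(Mul(Rational(1, 18), Rational(1, 5), Add(-1, 50)), F), -1) = Pow(Add(Mul(Rational(1, 18), Rational(1, 5), 49), F), -1) = Pow(Add(Rational(49, 90), F), -1))
Mul(Function('Y')(-14, -3), Function('x')(4)) = Mul(Mul(90, Pow(Add(49, Mul(90, -3)), -1)), 0) = Mul(Mul(90, Pow(Add(49, -270), -1)), 0) = Mul(Mul(90, Pow(-221, -1)), 0) = Mul(Mul(90, Rational(-1, 221)), 0) = Mul(Rational(-90, 221), 0) = 0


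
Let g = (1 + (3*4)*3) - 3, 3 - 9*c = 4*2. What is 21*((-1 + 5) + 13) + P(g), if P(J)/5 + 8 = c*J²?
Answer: -26047/9 ≈ -2894.1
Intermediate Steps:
c = -5/9 (c = ⅓ - 4*2/9 = ⅓ - ⅑*8 = ⅓ - 8/9 = -5/9 ≈ -0.55556)
g = 34 (g = (1 + 12*3) - 3 = (1 + 36) - 3 = 37 - 3 = 34)
P(J) = -40 - 25*J²/9 (P(J) = -40 + 5*(-5*J²/9) = -40 - 25*J²/9)
21*((-1 + 5) + 13) + P(g) = 21*((-1 + 5) + 13) + (-40 - 25/9*34²) = 21*(4 + 13) + (-40 - 25/9*1156) = 21*17 + (-40 - 28900/9) = 357 - 29260/9 = -26047/9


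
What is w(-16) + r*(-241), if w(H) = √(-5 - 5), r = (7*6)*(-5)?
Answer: 50610 + I*√10 ≈ 50610.0 + 3.1623*I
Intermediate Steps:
r = -210 (r = 42*(-5) = -210)
w(H) = I*√10 (w(H) = √(-10) = I*√10)
w(-16) + r*(-241) = I*√10 - 210*(-241) = I*√10 + 50610 = 50610 + I*√10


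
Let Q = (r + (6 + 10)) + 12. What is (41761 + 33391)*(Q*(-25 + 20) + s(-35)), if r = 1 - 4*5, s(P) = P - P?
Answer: -3381840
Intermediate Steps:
s(P) = 0
r = -19 (r = 1 - 20 = -19)
Q = 9 (Q = (-19 + (6 + 10)) + 12 = (-19 + 16) + 12 = -3 + 12 = 9)
(41761 + 33391)*(Q*(-25 + 20) + s(-35)) = (41761 + 33391)*(9*(-25 + 20) + 0) = 75152*(9*(-5) + 0) = 75152*(-45 + 0) = 75152*(-45) = -3381840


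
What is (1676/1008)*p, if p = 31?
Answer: 12989/252 ≈ 51.544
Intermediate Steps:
(1676/1008)*p = (1676/1008)*31 = (1676*(1/1008))*31 = (419/252)*31 = 12989/252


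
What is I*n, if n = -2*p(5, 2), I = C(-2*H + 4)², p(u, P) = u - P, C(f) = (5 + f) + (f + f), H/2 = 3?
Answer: -2166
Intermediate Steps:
H = 6 (H = 2*3 = 6)
C(f) = 5 + 3*f (C(f) = (5 + f) + 2*f = 5 + 3*f)
I = 361 (I = (5 + 3*(-2*6 + 4))² = (5 + 3*(-12 + 4))² = (5 + 3*(-8))² = (5 - 24)² = (-19)² = 361)
n = -6 (n = -2*(5 - 1*2) = -2*(5 - 2) = -2*3 = -6)
I*n = 361*(-6) = -2166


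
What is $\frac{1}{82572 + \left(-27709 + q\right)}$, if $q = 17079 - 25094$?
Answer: $\frac{1}{46848} \approx 2.1346 \cdot 10^{-5}$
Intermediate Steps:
$q = -8015$ ($q = 17079 - 25094 = -8015$)
$\frac{1}{82572 + \left(-27709 + q\right)} = \frac{1}{82572 - 35724} = \frac{1}{46848}$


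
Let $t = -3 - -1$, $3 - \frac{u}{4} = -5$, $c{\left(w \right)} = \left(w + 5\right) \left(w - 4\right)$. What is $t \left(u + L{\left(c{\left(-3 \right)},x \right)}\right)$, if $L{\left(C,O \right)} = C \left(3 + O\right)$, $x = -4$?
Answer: $-92$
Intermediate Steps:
$c{\left(w \right)} = \left(-4 + w\right) \left(5 + w\right)$ ($c{\left(w \right)} = \left(5 + w\right) \left(-4 + w\right) = \left(-4 + w\right) \left(5 + w\right)$)
$u = 32$ ($u = 12 - -20 = 12 + 20 = 32$)
$t = -2$ ($t = -3 + 1 = -2$)
$t \left(u + L{\left(c{\left(-3 \right)},x \right)}\right) = - 2 \left(32 + \left(-20 - 3 + \left(-3\right)^{2}\right) \left(3 - 4\right)\right) = - 2 \left(32 + \left(-20 - 3 + 9\right) \left(-1\right)\right) = - 2 \left(32 - -14\right) = - 2 \left(32 + 14\right) = \left(-2\right) 46 = -92$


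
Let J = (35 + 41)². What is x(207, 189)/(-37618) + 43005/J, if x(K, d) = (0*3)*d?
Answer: 43005/5776 ≈ 7.4455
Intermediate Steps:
x(K, d) = 0 (x(K, d) = 0*d = 0)
J = 5776 (J = 76² = 5776)
x(207, 189)/(-37618) + 43005/J = 0/(-37618) + 43005/5776 = 0*(-1/37618) + 43005*(1/5776) = 0 + 43005/5776 = 43005/5776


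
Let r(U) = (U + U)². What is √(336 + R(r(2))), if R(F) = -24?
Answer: 2*√78 ≈ 17.664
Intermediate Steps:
r(U) = 4*U² (r(U) = (2*U)² = 4*U²)
√(336 + R(r(2))) = √(336 - 24) = √312 = 2*√78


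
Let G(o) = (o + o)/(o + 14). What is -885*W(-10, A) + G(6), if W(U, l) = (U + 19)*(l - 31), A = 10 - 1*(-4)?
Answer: 677028/5 ≈ 1.3541e+5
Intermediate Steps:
G(o) = 2*o/(14 + o) (G(o) = (2*o)/(14 + o) = 2*o/(14 + o))
A = 14 (A = 10 + 4 = 14)
W(U, l) = (-31 + l)*(19 + U) (W(U, l) = (19 + U)*(-31 + l) = (-31 + l)*(19 + U))
-885*W(-10, A) + G(6) = -885*(-589 - 31*(-10) + 19*14 - 10*14) + 2*6/(14 + 6) = -885*(-589 + 310 + 266 - 140) + 2*6/20 = -885*(-153) + 2*6*(1/20) = 135405 + ⅗ = 677028/5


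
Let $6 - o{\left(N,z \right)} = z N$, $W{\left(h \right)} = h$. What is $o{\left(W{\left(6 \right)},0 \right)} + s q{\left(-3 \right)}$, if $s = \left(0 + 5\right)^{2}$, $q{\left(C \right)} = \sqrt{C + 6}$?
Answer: $6 + 25 \sqrt{3} \approx 49.301$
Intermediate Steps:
$q{\left(C \right)} = \sqrt{6 + C}$
$o{\left(N,z \right)} = 6 - N z$ ($o{\left(N,z \right)} = 6 - z N = 6 - N z$)
$s = 25$ ($s = 5^{2} = 25$)
$o{\left(W{\left(6 \right)},0 \right)} + s q{\left(-3 \right)} = \left(6 - 6 \cdot 0\right) + 25 \sqrt{6 - 3} = \left(6 + 0\right) + 25 \sqrt{3} = 6 + 25 \sqrt{3}$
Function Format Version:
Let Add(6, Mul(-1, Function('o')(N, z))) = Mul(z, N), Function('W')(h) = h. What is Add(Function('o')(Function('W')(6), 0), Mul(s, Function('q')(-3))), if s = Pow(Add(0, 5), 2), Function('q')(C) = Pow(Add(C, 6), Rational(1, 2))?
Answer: Add(6, Mul(25, Pow(3, Rational(1, 2)))) ≈ 49.301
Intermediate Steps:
Function('q')(C) = Pow(Add(6, C), Rational(1, 2))
Function('o')(N, z) = Add(6, Mul(-1, N, z)) (Function('o')(N, z) = Add(6, Mul(-1, Mul(z, N))) = Add(6, Mul(-1, Mul(N, z))) = Add(6, Mul(-1, N, z)))
s = 25 (s = Pow(5, 2) = 25)
Add(Function('o')(Function('W')(6), 0), Mul(s, Function('q')(-3))) = Add(Add(6, Mul(-1, 6, 0)), Mul(25, Pow(Add(6, -3), Rational(1, 2)))) = Add(Add(6, 0), Mul(25, Pow(3, Rational(1, 2)))) = Add(6, Mul(25, Pow(3, Rational(1, 2))))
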